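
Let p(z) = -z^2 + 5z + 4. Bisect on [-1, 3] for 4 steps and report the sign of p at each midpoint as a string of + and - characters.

+++-

midpoint 1: p = 8 > 0 → [-1, 1]
midpoint 0: p = 4 > 0 → [-1, 0]
midpoint -0.5: p = 1.25 > 0 → [-1, -0.5]
midpoint -0.75: p = -0.3125 < 0 → [-0.75, -0.5]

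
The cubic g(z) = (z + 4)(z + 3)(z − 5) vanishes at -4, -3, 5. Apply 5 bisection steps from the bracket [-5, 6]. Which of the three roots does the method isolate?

midpoint 0.5: g = -70.875 < 0 → [0.5, 6]
midpoint 3.25: g = -79.296875 < 0 → [3.25, 6]
midpoint 4.625: g = -24.662109 < 0 → [4.625, 6]
midpoint 5.3125: g = 24.1907 > 0 → [4.625, 5.3125]
midpoint 4.96875: g = -2.2334 < 0 → [4.96875, 5.3125]

5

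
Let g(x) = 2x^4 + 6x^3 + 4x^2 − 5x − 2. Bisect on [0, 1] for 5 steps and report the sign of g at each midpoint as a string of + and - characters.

--+++

midpoint 0.5: g = -2.625 < 0 → [0.5, 1]
midpoint 0.75: g = -0.335938 < 0 → [0.75, 1]
midpoint 0.875: g = 1.879395 > 0 → [0.75, 0.875]
midpoint 0.8125: g = 0.668 > 0 → [0.75, 0.8125]
midpoint 0.78125: g = 0.1412 > 0 → [0.75, 0.78125]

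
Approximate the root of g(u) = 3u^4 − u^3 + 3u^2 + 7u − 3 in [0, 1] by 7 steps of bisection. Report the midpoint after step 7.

midpoint 0.5: g = 1.3125 > 0 → [0, 0.5]
midpoint 0.25: g = -1.066406 < 0 → [0.25, 0.5]
midpoint 0.375: g = 0.053467 > 0 → [0.25, 0.375]
midpoint 0.3125: g = -0.5214 < 0 → [0.3125, 0.375]
midpoint 0.34375: g = -0.238 < 0 → [0.34375, 0.375]
midpoint 0.359375: g = -0.0933 < 0 → [0.359375, 0.375]
midpoint 0.3671875: g = -0.0202 < 0 → [0.3671875, 0.375]

0.3671875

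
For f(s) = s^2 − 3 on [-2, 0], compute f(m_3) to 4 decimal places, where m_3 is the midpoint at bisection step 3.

0.0625

midpoint -1: f = -2 < 0 → [-2, -1]
midpoint -1.5: f = -0.75 < 0 → [-2, -1.5]
midpoint -1.75: f = 0.0625 > 0 → [-1.75, -1.5]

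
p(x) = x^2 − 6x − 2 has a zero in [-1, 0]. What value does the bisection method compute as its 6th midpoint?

-0.328125

midpoint -0.5: p = 1.25 > 0 → [-0.5, 0]
midpoint -0.25: p = -0.4375 < 0 → [-0.5, -0.25]
midpoint -0.375: p = 0.390625 > 0 → [-0.375, -0.25]
midpoint -0.3125: p = -0.0273 < 0 → [-0.375, -0.3125]
midpoint -0.34375: p = 0.1807 > 0 → [-0.34375, -0.3125]
midpoint -0.328125: p = 0.0764 > 0 → [-0.328125, -0.3125]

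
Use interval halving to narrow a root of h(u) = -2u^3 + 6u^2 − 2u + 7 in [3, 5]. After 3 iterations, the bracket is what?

[3, 3.25]

h(4) = -33 < 0, so the root lies in [3, 4]
h(3.5) = -12.25 < 0, so the root lies in [3, 3.5]
h(3.25) = -4.78125 < 0, so the root lies in [3, 3.25]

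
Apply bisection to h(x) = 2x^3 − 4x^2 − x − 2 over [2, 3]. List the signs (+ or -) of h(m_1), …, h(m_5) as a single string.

+--++

h(2.5) = 1.75 > 0, so the root lies in [2, 2.5]
h(2.25) = -1.71875 < 0, so the root lies in [2.25, 2.5]
h(2.375) = -0.144531 < 0, so the root lies in [2.375, 2.5]
h(2.4375) = 0.7612 > 0, so the root lies in [2.375, 2.4375]
h(2.40625) = 0.2982 > 0, so the root lies in [2.375, 2.40625]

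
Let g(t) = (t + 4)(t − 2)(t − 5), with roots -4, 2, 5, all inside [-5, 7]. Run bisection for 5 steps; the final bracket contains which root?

-4

t = 1 gives g = 20, positive; keep [-5, 1]
t = -2 gives g = 56, positive; keep [-5, -2]
t = -3.5 gives g = 23.375, positive; keep [-5, -3.5]
t = -4.25 gives g = -14.4531, negative; keep [-4.25, -3.5]
t = -3.875 gives g = 6.5176, positive; keep [-4.25, -3.875]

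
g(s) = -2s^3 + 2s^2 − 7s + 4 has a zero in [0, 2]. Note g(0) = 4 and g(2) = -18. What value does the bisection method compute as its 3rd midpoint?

s = 1 gives g = -3, negative; keep [0, 1]
s = 0.5 gives g = 0.75, positive; keep [0.5, 1]
s = 0.75 gives g = -0.96875, negative; keep [0.5, 0.75]

0.75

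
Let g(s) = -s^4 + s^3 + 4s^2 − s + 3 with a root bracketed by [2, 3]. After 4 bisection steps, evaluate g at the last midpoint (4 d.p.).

0.4118

m = 2.5, g(m) = 2.0625 (+); new bracket [2.5, 3]
m = 2.75, g(m) = -5.894531 (−); new bracket [2.5, 2.75]
m = 2.625, g(m) = -1.455322 (−); new bracket [2.5, 2.625]
m = 2.5625, g(m) = 0.4118 (+); new bracket [2.5625, 2.625]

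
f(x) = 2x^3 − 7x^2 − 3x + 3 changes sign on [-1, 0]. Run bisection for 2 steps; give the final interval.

[-1, -0.75]

x = -0.5 gives f = 2.5, positive; keep [-1, -0.5]
x = -0.75 gives f = 0.46875, positive; keep [-1, -0.75]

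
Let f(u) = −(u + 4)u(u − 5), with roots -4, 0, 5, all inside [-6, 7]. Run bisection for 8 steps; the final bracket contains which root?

u = 0.5 gives f = 10.125, positive; keep [0.5, 7]
u = 3.75 gives f = 36.328125, positive; keep [3.75, 7]
u = 5.375 gives f = -18.896484, negative; keep [3.75, 5.375]
u = 4.5625 gives f = 17.0916, positive; keep [4.5625, 5.375]
u = 4.96875 gives f = 1.3926, positive; keep [4.96875, 5.375]
u = 5.171875 gives f = -8.153, negative; keep [4.96875, 5.171875]
u = 5.0703125 gives f = -3.2336, negative; keep [4.96875, 5.0703125]
u = 5.01953125 gives f = -0.8843, negative; keep [4.96875, 5.01953125]

5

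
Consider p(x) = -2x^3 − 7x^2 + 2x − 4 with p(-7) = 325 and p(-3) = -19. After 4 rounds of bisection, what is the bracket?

[-4, -3.75]

p(-5) = 61 > 0, so the root lies in [-5, -3]
p(-4) = 4 > 0, so the root lies in [-4, -3]
p(-3.5) = -11 < 0, so the root lies in [-4, -3.5]
p(-3.75) = -4.4688 < 0, so the root lies in [-4, -3.75]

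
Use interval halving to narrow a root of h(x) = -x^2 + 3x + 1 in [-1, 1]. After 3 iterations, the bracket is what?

midpoint 0: h = 1 > 0 → [-1, 0]
midpoint -0.5: h = -0.75 < 0 → [-0.5, 0]
midpoint -0.25: h = 0.1875 > 0 → [-0.5, -0.25]

[-0.5, -0.25]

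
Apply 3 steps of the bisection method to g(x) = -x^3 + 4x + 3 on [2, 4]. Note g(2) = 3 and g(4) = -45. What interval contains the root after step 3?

midpoint 3: g = -12 < 0 → [2, 3]
midpoint 2.5: g = -2.625 < 0 → [2, 2.5]
midpoint 2.25: g = 0.609375 > 0 → [2.25, 2.5]

[2.25, 2.5]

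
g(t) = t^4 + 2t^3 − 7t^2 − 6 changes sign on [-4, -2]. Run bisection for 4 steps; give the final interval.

m = -3, g(m) = -42 (−); new bracket [-4, -3]
m = -3.5, g(m) = -27.4375 (−); new bracket [-4, -3.5]
m = -3.75, g(m) = -12.152344 (−); new bracket [-4, -3.75]
m = -3.875, g(m) = -2.0115 (−); new bracket [-4, -3.875]

[-4, -3.875]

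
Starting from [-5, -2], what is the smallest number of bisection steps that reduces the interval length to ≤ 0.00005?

Width after n steps is 3/2^n. Need 2^n ≥ 3/0.00005 = 60000.
2^15 = 32768 < 60000 ≤ 2^16 = 65536, so n = 16.

16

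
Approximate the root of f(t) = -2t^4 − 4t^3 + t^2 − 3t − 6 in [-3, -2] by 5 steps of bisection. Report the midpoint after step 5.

t = -2.5 gives f = -7.875, negative; keep [-2.5, -2]
t = -2.25 gives f = 0.117188, positive; keep [-2.5, -2.25]
t = -2.375 gives f = -3.281738, negative; keep [-2.375, -2.25]
t = -2.3125 gives f = -1.4439, negative; keep [-2.3125, -2.25]
t = -2.28125 gives f = -0.6301, negative; keep [-2.28125, -2.25]

-2.28125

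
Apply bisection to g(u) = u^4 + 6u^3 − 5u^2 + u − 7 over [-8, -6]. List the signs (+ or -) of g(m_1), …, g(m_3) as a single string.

+--

g(-7) = 84 > 0, so the root lies in [-7, -6]
g(-6.5) = -87.4375 < 0, so the root lies in [-7, -6.5]
g(-6.75) = -10.902344 < 0, so the root lies in [-7, -6.75]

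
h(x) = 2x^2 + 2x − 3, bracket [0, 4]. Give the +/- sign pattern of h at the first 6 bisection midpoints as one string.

++--+-

m = 2, h(m) = 9 (+); new bracket [0, 2]
m = 1, h(m) = 1 (+); new bracket [0, 1]
m = 0.5, h(m) = -1.5 (−); new bracket [0.5, 1]
m = 0.75, h(m) = -0.375 (−); new bracket [0.75, 1]
m = 0.875, h(m) = 0.2812 (+); new bracket [0.75, 0.875]
m = 0.8125, h(m) = -0.0547 (−); new bracket [0.8125, 0.875]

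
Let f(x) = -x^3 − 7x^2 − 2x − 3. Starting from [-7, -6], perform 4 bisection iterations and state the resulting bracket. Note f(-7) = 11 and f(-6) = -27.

[-6.8125, -6.75]

midpoint -6.5: f = -11.125 < 0 → [-7, -6.5]
midpoint -6.75: f = -0.890625 < 0 → [-7, -6.75]
midpoint -6.875: f = 4.841797 > 0 → [-6.875, -6.75]
midpoint -6.8125: f = 1.9231 > 0 → [-6.8125, -6.75]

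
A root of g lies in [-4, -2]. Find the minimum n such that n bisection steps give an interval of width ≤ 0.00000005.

26

Width after n steps is 2/2^n. Need 2^n ≥ 2/0.00000005 = 40000000.
2^25 = 33554432 < 40000000 ≤ 2^26 = 67108864, so n = 26.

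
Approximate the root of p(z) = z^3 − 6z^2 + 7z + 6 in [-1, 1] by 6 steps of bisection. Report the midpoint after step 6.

z = 0 gives p = 6, positive; keep [-1, 0]
z = -0.5 gives p = 0.875, positive; keep [-1, -0.5]
z = -0.75 gives p = -3.046875, negative; keep [-0.75, -0.5]
z = -0.625 gives p = -0.9629, negative; keep [-0.625, -0.5]
z = -0.5625 gives p = -0.0139, negative; keep [-0.5625, -0.5]
z = -0.53125 gives p = 0.438, positive; keep [-0.5625, -0.53125]

-0.53125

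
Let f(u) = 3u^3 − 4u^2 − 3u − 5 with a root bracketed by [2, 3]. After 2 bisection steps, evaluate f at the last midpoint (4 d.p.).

2.1719

f(2.5) = 9.375 > 0, so the root lies in [2, 2.5]
f(2.25) = 2.171875 > 0, so the root lies in [2, 2.25]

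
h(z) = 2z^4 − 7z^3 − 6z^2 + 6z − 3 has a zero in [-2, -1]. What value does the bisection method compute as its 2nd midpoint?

z = -1.5 gives h = 8.25, positive; keep [-1.5, -1]
z = -1.25 gives h = -1.320312, negative; keep [-1.5, -1.25]

-1.25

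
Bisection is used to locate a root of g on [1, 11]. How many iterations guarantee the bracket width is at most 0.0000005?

25

Width after n steps is 10/2^n. Need 2^n ≥ 10/0.0000005 = 20000000.
2^24 = 16777216 < 20000000 ≤ 2^25 = 33554432, so n = 25.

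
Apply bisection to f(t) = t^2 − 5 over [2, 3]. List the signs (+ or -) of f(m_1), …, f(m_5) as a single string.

++---

m = 2.5, f(m) = 1.25 (+); new bracket [2, 2.5]
m = 2.25, f(m) = 0.0625 (+); new bracket [2, 2.25]
m = 2.125, f(m) = -0.484375 (−); new bracket [2.125, 2.25]
m = 2.1875, f(m) = -0.2148 (−); new bracket [2.1875, 2.25]
m = 2.21875, f(m) = -0.0771 (−); new bracket [2.21875, 2.25]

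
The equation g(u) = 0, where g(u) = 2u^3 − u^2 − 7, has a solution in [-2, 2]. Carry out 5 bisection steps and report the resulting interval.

g(0) = -7 < 0, so the root lies in [0, 2]
g(1) = -6 < 0, so the root lies in [1, 2]
g(1.5) = -2.5 < 0, so the root lies in [1.5, 2]
g(1.75) = 0.6562 > 0, so the root lies in [1.5, 1.75]
g(1.625) = -1.0586 < 0, so the root lies in [1.625, 1.75]

[1.625, 1.75]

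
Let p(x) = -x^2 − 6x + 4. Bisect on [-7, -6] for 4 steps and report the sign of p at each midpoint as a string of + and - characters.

+--+

x = -6.5 gives p = 0.75, positive; keep [-7, -6.5]
x = -6.75 gives p = -1.0625, negative; keep [-6.75, -6.5]
x = -6.625 gives p = -0.140625, negative; keep [-6.625, -6.5]
x = -6.5625 gives p = 0.3086, positive; keep [-6.625, -6.5625]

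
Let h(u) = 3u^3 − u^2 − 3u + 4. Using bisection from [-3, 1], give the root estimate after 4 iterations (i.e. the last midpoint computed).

-1.25

u = -1 gives h = 3, positive; keep [-3, -1]
u = -2 gives h = -18, negative; keep [-2, -1]
u = -1.5 gives h = -3.875, negative; keep [-1.5, -1]
u = -1.25 gives h = 0.3281, positive; keep [-1.5, -1.25]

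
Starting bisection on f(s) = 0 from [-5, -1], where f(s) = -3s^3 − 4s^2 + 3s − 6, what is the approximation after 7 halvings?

f(-3) = 30 > 0, so the root lies in [-3, -1]
f(-2) = -4 < 0, so the root lies in [-3, -2]
f(-2.5) = 8.375 > 0, so the root lies in [-2.5, -2]
f(-2.25) = 1.1719 > 0, so the root lies in [-2.25, -2]
f(-2.125) = -1.6504 < 0, so the root lies in [-2.25, -2.125]
f(-2.1875) = -0.3005 < 0, so the root lies in [-2.25, -2.1875]
f(-2.21875) = 0.4201 > 0, so the root lies in [-2.21875, -2.1875]

-2.21875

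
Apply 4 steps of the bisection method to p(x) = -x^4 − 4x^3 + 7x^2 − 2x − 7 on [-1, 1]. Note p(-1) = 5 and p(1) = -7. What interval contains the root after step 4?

[-0.875, -0.75]

p(0) = -7 < 0, so the root lies in [-1, 0]
p(-0.5) = -3.8125 < 0, so the root lies in [-1, -0.5]
p(-0.75) = -0.191406 < 0, so the root lies in [-1, -0.75]
p(-0.875) = 2.2029 > 0, so the root lies in [-0.875, -0.75]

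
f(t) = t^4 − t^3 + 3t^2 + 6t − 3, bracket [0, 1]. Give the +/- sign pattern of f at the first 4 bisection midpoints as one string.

+--+

f(0.5) = 0.6875 > 0, so the root lies in [0, 0.5]
f(0.25) = -1.324219 < 0, so the root lies in [0.25, 0.5]
f(0.375) = -0.361084 < 0, so the root lies in [0.375, 0.5]
f(0.4375) = 0.1521 > 0, so the root lies in [0.375, 0.4375]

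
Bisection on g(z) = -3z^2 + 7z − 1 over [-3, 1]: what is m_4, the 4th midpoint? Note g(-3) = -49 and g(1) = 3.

g(-1) = -11 < 0, so the root lies in [-1, 1]
g(0) = -1 < 0, so the root lies in [0, 1]
g(0.5) = 1.75 > 0, so the root lies in [0, 0.5]
g(0.25) = 0.5625 > 0, so the root lies in [0, 0.25]

0.25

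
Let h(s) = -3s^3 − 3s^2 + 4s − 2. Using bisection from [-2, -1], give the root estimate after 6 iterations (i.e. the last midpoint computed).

h(-1.5) = -4.625 < 0, so the root lies in [-2, -1.5]
h(-1.75) = -2.109375 < 0, so the root lies in [-2, -1.75]
h(-1.875) = -0.271484 < 0, so the root lies in [-2, -1.875]
h(-1.9375) = 0.8079 > 0, so the root lies in [-1.9375, -1.875]
h(-1.90625) = 0.2544 > 0, so the root lies in [-1.90625, -1.875]
h(-1.890625) = -0.012 < 0, so the root lies in [-1.90625, -1.890625]

-1.890625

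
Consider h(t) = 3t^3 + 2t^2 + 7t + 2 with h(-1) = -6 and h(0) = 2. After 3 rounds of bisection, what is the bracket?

[-0.375, -0.25]

m = -0.5, h(m) = -1.375 (−); new bracket [-0.5, 0]
m = -0.25, h(m) = 0.328125 (+); new bracket [-0.5, -0.25]
m = -0.375, h(m) = -0.501953 (−); new bracket [-0.375, -0.25]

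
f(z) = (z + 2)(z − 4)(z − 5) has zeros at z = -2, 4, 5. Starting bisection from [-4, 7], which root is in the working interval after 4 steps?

midpoint 1.5: f = 30.625 > 0 → [-4, 1.5]
midpoint -1.25: f = 24.609375 > 0 → [-4, -1.25]
midpoint -2.625: f = -31.572266 < 0 → [-2.625, -1.25]
midpoint -1.9375: f = 2.5745 > 0 → [-2.625, -1.9375]

-2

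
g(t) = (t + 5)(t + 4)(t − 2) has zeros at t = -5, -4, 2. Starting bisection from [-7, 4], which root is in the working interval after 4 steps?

2

m = -1.5, g(m) = -30.625 (−); new bracket [-1.5, 4]
m = 1.25, g(m) = -24.609375 (−); new bracket [1.25, 4]
m = 2.625, g(m) = 31.572266 (+); new bracket [1.25, 2.625]
m = 1.9375, g(m) = -2.5745 (−); new bracket [1.9375, 2.625]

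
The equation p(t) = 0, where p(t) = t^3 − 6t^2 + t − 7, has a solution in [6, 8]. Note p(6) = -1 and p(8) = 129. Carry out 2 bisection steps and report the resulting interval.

midpoint 7: p = 49 > 0 → [6, 7]
midpoint 6.5: p = 20.625 > 0 → [6, 6.5]

[6, 6.5]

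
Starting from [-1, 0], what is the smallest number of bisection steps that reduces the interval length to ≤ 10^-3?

Width after n steps is 1/2^n. Need 2^n ≥ 1/10^-3 = 1000.
2^9 = 512 < 1000 ≤ 2^10 = 1024, so n = 10.

10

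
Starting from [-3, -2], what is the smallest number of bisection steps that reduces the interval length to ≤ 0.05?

5

Width after n steps is 1/2^n. Need 2^n ≥ 1/0.05 = 20.
2^4 = 16 < 20 ≤ 2^5 = 32, so n = 5.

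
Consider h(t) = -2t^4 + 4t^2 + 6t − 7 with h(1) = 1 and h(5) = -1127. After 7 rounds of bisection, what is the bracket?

h(3) = -115 < 0, so the root lies in [1, 3]
h(2) = -11 < 0, so the root lies in [1, 2]
h(1.5) = 0.875 > 0, so the root lies in [1.5, 2]
h(1.75) = -3.0078 < 0, so the root lies in [1.5, 1.75]
h(1.625) = -0.6333 < 0, so the root lies in [1.5, 1.625]
h(1.5625) = 0.2197 > 0, so the root lies in [1.5625, 1.625]
h(1.59375) = -0.1809 < 0, so the root lies in [1.5625, 1.59375]

[1.5625, 1.59375]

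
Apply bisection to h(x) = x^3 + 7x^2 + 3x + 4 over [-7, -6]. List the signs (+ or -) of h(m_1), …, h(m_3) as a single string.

m = -6.5, h(m) = 5.625 (+); new bracket [-7, -6.5]
m = -6.75, h(m) = -4.859375 (−); new bracket [-6.75, -6.5]
m = -6.625, h(m) = 0.583984 (+); new bracket [-6.75, -6.625]

+-+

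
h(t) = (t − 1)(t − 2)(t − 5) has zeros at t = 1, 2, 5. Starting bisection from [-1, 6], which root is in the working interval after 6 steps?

t = 2.5 gives h = -1.875, negative; keep [2.5, 6]
t = 4.25 gives h = -5.484375, negative; keep [4.25, 6]
t = 5.125 gives h = 1.611328, positive; keep [4.25, 5.125]
t = 4.6875 gives h = -3.0969, negative; keep [4.6875, 5.125]
t = 4.90625 gives h = -1.0643, negative; keep [4.90625, 5.125]
t = 5.015625 gives h = 0.1892, positive; keep [4.90625, 5.015625]

5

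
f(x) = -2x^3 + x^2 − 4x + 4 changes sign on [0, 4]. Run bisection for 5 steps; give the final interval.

m = 2, f(m) = -16 (−); new bracket [0, 2]
m = 1, f(m) = -1 (−); new bracket [0, 1]
m = 0.5, f(m) = 2 (+); new bracket [0.5, 1]
m = 0.75, f(m) = 0.7188 (+); new bracket [0.75, 1]
m = 0.875, f(m) = -0.0742 (−); new bracket [0.75, 0.875]

[0.75, 0.875]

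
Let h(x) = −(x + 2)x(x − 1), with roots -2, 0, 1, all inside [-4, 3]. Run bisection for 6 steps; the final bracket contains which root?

h(-0.5) = -1.125 < 0, so the root lies in [-4, -0.5]
h(-2.25) = 1.828125 > 0, so the root lies in [-2.25, -0.5]
h(-1.375) = -2.041016 < 0, so the root lies in [-2.25, -1.375]
h(-1.8125) = -0.9558 < 0, so the root lies in [-2.25, -1.8125]
h(-2.03125) = 0.1924 > 0, so the root lies in [-2.03125, -1.8125]
h(-1.921875) = -0.4387 < 0, so the root lies in [-2.03125, -1.921875]

-2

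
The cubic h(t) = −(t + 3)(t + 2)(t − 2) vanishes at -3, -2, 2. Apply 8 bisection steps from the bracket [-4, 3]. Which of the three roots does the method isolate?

m = -0.5, h(m) = 9.375 (+); new bracket [-0.5, 3]
m = 1.25, h(m) = 10.359375 (+); new bracket [1.25, 3]
m = 2.125, h(m) = -2.642578 (−); new bracket [1.25, 2.125]
m = 1.6875, h(m) = 5.4016 (+); new bracket [1.6875, 2.125]
m = 1.90625, h(m) = 1.7967 (+); new bracket [1.90625, 2.125]
m = 2.015625, h(m) = -0.3147 (−); new bracket [1.90625, 2.015625]
m = 1.9609375, h(m) = 0.7676 (+); new bracket [1.9609375, 2.015625]
m = 1.98828125, h(m) = 0.2331 (+); new bracket [1.98828125, 2.015625]

2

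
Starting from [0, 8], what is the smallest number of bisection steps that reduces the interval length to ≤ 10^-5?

Width after n steps is 8/2^n. Need 2^n ≥ 8/10^-5 = 800000.
2^19 = 524288 < 800000 ≤ 2^20 = 1048576, so n = 20.

20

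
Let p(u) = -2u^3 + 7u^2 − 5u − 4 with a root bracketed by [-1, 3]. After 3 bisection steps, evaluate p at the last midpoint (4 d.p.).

0.5000

midpoint 1: p = -4 < 0 → [-1, 1]
midpoint 0: p = -4 < 0 → [-1, 0]
midpoint -0.5: p = 0.5 > 0 → [-0.5, 0]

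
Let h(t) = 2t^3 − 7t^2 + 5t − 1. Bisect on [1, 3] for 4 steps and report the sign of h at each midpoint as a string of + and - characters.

--++

h(2) = -3 < 0, so the root lies in [2, 3]
h(2.5) = -1 < 0, so the root lies in [2.5, 3]
h(2.75) = 1.40625 > 0, so the root lies in [2.5, 2.75]
h(2.625) = 0.0664 > 0, so the root lies in [2.5, 2.625]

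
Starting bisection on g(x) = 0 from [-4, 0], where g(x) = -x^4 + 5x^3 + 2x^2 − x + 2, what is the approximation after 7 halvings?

g(-2) = -44 < 0, so the root lies in [-2, 0]
g(-1) = -1 < 0, so the root lies in [-1, 0]
g(-0.5) = 2.3125 > 0, so the root lies in [-1, -0.5]
g(-0.75) = 1.4492 > 0, so the root lies in [-1, -0.75]
g(-0.875) = 0.4705 > 0, so the root lies in [-1, -0.875]
g(-0.9375) = -0.197 < 0, so the root lies in [-0.9375, -0.875]
g(-0.90625) = 0.1528 > 0, so the root lies in [-0.9375, -0.90625]

-0.90625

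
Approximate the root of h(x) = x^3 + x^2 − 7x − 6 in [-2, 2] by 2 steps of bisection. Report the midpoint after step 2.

midpoint 0: h = -6 < 0 → [-2, 0]
midpoint -1: h = 1 > 0 → [-1, 0]

-1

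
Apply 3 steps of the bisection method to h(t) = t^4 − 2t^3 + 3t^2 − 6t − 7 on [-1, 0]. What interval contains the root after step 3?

[-0.75, -0.625]

m = -0.5, h(m) = -2.9375 (−); new bracket [-1, -0.5]
m = -0.75, h(m) = 0.347656 (+); new bracket [-0.75, -0.5]
m = -0.625, h(m) = -1.437256 (−); new bracket [-0.75, -0.625]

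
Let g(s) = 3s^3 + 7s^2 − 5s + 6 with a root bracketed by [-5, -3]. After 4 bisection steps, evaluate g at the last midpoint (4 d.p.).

-1.5684

m = -4, g(m) = -54 (−); new bracket [-4, -3]
m = -3.5, g(m) = -19.375 (−); new bracket [-3.5, -3]
m = -3.25, g(m) = -6.796875 (−); new bracket [-3.25, -3]
m = -3.125, g(m) = -1.5684 (−); new bracket [-3.125, -3]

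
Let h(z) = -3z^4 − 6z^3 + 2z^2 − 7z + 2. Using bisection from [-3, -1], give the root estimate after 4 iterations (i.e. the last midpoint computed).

h(-2) = 24 > 0, so the root lies in [-3, -2]
h(-2.5) = 8.5625 > 0, so the root lies in [-3, -2.5]
h(-2.75) = -10.417969 < 0, so the root lies in [-2.75, -2.5]
h(-2.625) = 0.2415 > 0, so the root lies in [-2.75, -2.625]

-2.625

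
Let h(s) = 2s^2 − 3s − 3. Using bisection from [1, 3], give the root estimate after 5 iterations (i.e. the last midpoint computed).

m = 2, h(m) = -1 (−); new bracket [2, 3]
m = 2.5, h(m) = 2 (+); new bracket [2, 2.5]
m = 2.25, h(m) = 0.375 (+); new bracket [2, 2.25]
m = 2.125, h(m) = -0.3438 (−); new bracket [2.125, 2.25]
m = 2.1875, h(m) = 0.0078 (+); new bracket [2.125, 2.1875]

2.1875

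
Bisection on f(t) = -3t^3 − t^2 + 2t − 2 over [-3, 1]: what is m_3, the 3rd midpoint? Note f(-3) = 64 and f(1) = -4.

midpoint -1: f = -2 < 0 → [-3, -1]
midpoint -2: f = 14 > 0 → [-2, -1]
midpoint -1.5: f = 2.875 > 0 → [-1.5, -1]

-1.5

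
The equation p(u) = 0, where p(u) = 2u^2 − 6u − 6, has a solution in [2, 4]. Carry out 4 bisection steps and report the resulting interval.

[3.75, 3.875]

p(3) = -6 < 0, so the root lies in [3, 4]
p(3.5) = -2.5 < 0, so the root lies in [3.5, 4]
p(3.75) = -0.375 < 0, so the root lies in [3.75, 4]
p(3.875) = 0.7812 > 0, so the root lies in [3.75, 3.875]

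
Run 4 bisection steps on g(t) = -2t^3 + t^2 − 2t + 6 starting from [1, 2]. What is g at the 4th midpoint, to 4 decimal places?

g(1.5) = -1.5 < 0, so the root lies in [1, 1.5]
g(1.25) = 1.15625 > 0, so the root lies in [1.25, 1.5]
g(1.375) = -0.058594 < 0, so the root lies in [1.25, 1.375]
g(1.3125) = 0.5757 > 0, so the root lies in [1.3125, 1.375]

0.5757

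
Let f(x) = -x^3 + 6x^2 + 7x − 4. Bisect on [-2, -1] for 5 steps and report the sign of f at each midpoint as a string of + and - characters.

f(-1.5) = 2.375 > 0, so the root lies in [-1.5, -1]
f(-1.25) = -1.421875 < 0, so the root lies in [-1.5, -1.25]
f(-1.375) = 0.318359 > 0, so the root lies in [-1.375, -1.25]
f(-1.3125) = -0.5906 < 0, so the root lies in [-1.375, -1.3125]
f(-1.34375) = -0.1459 < 0, so the root lies in [-1.375, -1.34375]

+-+--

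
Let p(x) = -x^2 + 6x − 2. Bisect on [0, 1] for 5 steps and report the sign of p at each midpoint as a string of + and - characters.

+-+--

p(0.5) = 0.75 > 0, so the root lies in [0, 0.5]
p(0.25) = -0.5625 < 0, so the root lies in [0.25, 0.5]
p(0.375) = 0.109375 > 0, so the root lies in [0.25, 0.375]
p(0.3125) = -0.2227 < 0, so the root lies in [0.3125, 0.375]
p(0.34375) = -0.0557 < 0, so the root lies in [0.34375, 0.375]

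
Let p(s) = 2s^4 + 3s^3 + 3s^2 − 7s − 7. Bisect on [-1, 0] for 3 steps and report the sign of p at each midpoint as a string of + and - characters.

s = -0.5 gives p = -3, negative; keep [-1, -0.5]
s = -0.75 gives p = -0.695312, negative; keep [-1, -0.75]
s = -0.875 gives p = 0.584473, positive; keep [-0.875, -0.75]

--+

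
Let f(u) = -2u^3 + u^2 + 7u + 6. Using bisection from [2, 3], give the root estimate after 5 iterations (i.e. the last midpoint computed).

m = 2.5, f(m) = -1.5 (−); new bracket [2, 2.5]
m = 2.25, f(m) = 4.03125 (+); new bracket [2.25, 2.5]
m = 2.375, f(m) = 1.472656 (+); new bracket [2.375, 2.5]
m = 2.4375, f(m) = 0.0396 (+); new bracket [2.4375, 2.5]
m = 2.46875, f(m) = -0.7167 (−); new bracket [2.4375, 2.46875]

2.46875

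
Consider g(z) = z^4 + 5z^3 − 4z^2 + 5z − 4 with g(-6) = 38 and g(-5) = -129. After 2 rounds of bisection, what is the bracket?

m = -5.5, g(m) = -69.3125 (−); new bracket [-6, -5.5]
m = -5.75, g(m) = -22.417969 (−); new bracket [-6, -5.75]

[-6, -5.75]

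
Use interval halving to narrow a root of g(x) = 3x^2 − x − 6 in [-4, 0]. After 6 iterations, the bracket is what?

[-1.3125, -1.25]

g(-2) = 8 > 0, so the root lies in [-2, 0]
g(-1) = -2 < 0, so the root lies in [-2, -1]
g(-1.5) = 2.25 > 0, so the root lies in [-1.5, -1]
g(-1.25) = -0.0625 < 0, so the root lies in [-1.5, -1.25]
g(-1.375) = 1.0469 > 0, so the root lies in [-1.375, -1.25]
g(-1.3125) = 0.4805 > 0, so the root lies in [-1.3125, -1.25]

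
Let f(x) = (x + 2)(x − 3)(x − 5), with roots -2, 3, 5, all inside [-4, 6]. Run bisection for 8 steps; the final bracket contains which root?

f(1) = 24 > 0, so the root lies in [-4, 1]
f(-1.5) = 14.625 > 0, so the root lies in [-4, -1.5]
f(-2.75) = -33.421875 < 0, so the root lies in [-2.75, -1.5]
f(-2.125) = -4.5645 < 0, so the root lies in [-2.125, -1.5]
f(-1.8125) = 6.1472 > 0, so the root lies in [-2.125, -1.8125]
f(-1.96875) = 1.0821 > 0, so the root lies in [-2.125, -1.96875]
f(-2.046875) = -1.6671 < 0, so the root lies in [-2.046875, -1.96875]
f(-2.0078125) = -0.2742 < 0, so the root lies in [-2.0078125, -1.96875]

-2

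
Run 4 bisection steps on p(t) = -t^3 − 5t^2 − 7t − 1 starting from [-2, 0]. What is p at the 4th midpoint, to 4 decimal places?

m = -1, p(m) = 2 (+); new bracket [-1, 0]
m = -0.5, p(m) = 1.375 (+); new bracket [-0.5, 0]
m = -0.25, p(m) = 0.453125 (+); new bracket [-0.25, 0]
m = -0.125, p(m) = -0.2012 (−); new bracket [-0.25, -0.125]

-0.2012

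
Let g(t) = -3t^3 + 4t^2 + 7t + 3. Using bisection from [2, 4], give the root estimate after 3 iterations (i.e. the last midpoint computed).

g(3) = -21 < 0, so the root lies in [2, 3]
g(2.5) = -1.375 < 0, so the root lies in [2, 2.5]
g(2.25) = 4.828125 > 0, so the root lies in [2.25, 2.5]

2.25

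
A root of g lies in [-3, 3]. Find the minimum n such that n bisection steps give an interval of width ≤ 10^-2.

10

Width after n steps is 6/2^n. Need 2^n ≥ 6/10^-2 = 600.
2^9 = 512 < 600 ≤ 2^10 = 1024, so n = 10.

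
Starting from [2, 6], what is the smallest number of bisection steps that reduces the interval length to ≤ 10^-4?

16

Width after n steps is 4/2^n. Need 2^n ≥ 4/10^-4 = 40000.
2^15 = 32768 < 40000 ≤ 2^16 = 65536, so n = 16.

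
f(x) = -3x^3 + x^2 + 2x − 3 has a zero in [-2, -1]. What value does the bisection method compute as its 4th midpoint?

-1.0625

m = -1.5, f(m) = 6.375 (+); new bracket [-1.5, -1]
m = -1.25, f(m) = 1.921875 (+); new bracket [-1.25, -1]
m = -1.125, f(m) = 0.287109 (+); new bracket [-1.125, -1]
m = -1.0625, f(m) = -0.3977 (−); new bracket [-1.125, -1.0625]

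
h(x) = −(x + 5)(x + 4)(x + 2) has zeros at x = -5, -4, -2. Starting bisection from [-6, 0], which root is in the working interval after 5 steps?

m = -3, h(m) = 2 (+); new bracket [-3, 0]
m = -1.5, h(m) = -4.375 (−); new bracket [-3, -1.5]
m = -2.25, h(m) = 1.203125 (+); new bracket [-2.25, -1.5]
m = -1.875, h(m) = -0.8301 (−); new bracket [-2.25, -1.875]
m = -2.0625, h(m) = 0.3557 (+); new bracket [-2.0625, -1.875]

-2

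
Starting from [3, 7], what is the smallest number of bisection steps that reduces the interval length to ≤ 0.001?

12

Width after n steps is 4/2^n. Need 2^n ≥ 4/0.001 = 4000.
2^11 = 2048 < 4000 ≤ 2^12 = 4096, so n = 12.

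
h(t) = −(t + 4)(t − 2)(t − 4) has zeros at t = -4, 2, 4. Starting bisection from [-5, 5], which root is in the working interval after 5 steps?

-4

t = 0 gives h = -32, negative; keep [-5, 0]
t = -2.5 gives h = -43.875, negative; keep [-5, -2.5]
t = -3.75 gives h = -11.140625, negative; keep [-5, -3.75]
t = -4.375 gives h = 20.0215, positive; keep [-4.375, -3.75]
t = -4.0625 gives h = 3.0549, positive; keep [-4.0625, -3.75]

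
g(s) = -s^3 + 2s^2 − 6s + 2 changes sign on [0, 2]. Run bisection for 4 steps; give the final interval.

s = 1 gives g = -3, negative; keep [0, 1]
s = 0.5 gives g = -0.625, negative; keep [0, 0.5]
s = 0.25 gives g = 0.609375, positive; keep [0.25, 0.5]
s = 0.375 gives g = -0.0215, negative; keep [0.25, 0.375]

[0.25, 0.375]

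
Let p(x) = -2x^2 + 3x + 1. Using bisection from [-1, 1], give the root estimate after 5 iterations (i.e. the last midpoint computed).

x = 0 gives p = 1, positive; keep [-1, 0]
x = -0.5 gives p = -1, negative; keep [-0.5, 0]
x = -0.25 gives p = 0.125, positive; keep [-0.5, -0.25]
x = -0.375 gives p = -0.4062, negative; keep [-0.375, -0.25]
x = -0.3125 gives p = -0.1328, negative; keep [-0.3125, -0.25]

-0.3125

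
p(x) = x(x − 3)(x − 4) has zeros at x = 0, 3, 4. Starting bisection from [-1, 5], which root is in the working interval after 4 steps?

x = 2 gives p = 4, positive; keep [-1, 2]
x = 0.5 gives p = 4.375, positive; keep [-1, 0.5]
x = -0.25 gives p = -3.453125, negative; keep [-0.25, 0.5]
x = 0.125 gives p = 1.3926, positive; keep [-0.25, 0.125]

0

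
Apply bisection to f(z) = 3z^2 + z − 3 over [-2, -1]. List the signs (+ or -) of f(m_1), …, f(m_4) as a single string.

++-+

midpoint -1.5: f = 2.25 > 0 → [-1.5, -1]
midpoint -1.25: f = 0.4375 > 0 → [-1.25, -1]
midpoint -1.125: f = -0.328125 < 0 → [-1.25, -1.125]
midpoint -1.1875: f = 0.043 > 0 → [-1.1875, -1.125]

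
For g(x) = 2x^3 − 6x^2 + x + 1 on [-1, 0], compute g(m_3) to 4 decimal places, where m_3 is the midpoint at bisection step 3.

-0.3242

g(-0.5) = -1.25 < 0, so the root lies in [-0.5, 0]
g(-0.25) = 0.34375 > 0, so the root lies in [-0.5, -0.25]
g(-0.375) = -0.324219 < 0, so the root lies in [-0.375, -0.25]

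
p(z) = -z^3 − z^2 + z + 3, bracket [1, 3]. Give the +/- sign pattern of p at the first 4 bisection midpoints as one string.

--+-

p(2) = -7 < 0, so the root lies in [1, 2]
p(1.5) = -1.125 < 0, so the root lies in [1, 1.5]
p(1.25) = 0.734375 > 0, so the root lies in [1.25, 1.5]
p(1.375) = -0.1152 < 0, so the root lies in [1.25, 1.375]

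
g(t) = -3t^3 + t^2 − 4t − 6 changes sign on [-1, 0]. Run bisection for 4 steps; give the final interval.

[-0.875, -0.8125]

g(-0.5) = -3.375 < 0, so the root lies in [-1, -0.5]
g(-0.75) = -1.171875 < 0, so the root lies in [-1, -0.75]
g(-0.875) = 0.275391 > 0, so the root lies in [-0.875, -0.75]
g(-0.8125) = -0.4807 < 0, so the root lies in [-0.875, -0.8125]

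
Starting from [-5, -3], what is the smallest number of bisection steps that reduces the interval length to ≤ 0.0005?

Width after n steps is 2/2^n. Need 2^n ≥ 2/0.0005 = 4000.
2^11 = 2048 < 4000 ≤ 2^12 = 4096, so n = 12.

12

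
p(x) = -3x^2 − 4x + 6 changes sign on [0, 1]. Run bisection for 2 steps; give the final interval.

p(0.5) = 3.25 > 0, so the root lies in [0.5, 1]
p(0.75) = 1.3125 > 0, so the root lies in [0.75, 1]

[0.75, 1]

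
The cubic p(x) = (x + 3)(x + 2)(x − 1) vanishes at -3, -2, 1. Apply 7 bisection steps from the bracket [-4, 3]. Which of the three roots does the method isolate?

1

x = -0.5 gives p = -5.625, negative; keep [-0.5, 3]
x = 1.25 gives p = 3.453125, positive; keep [-0.5, 1.25]
x = 0.375 gives p = -5.009766, negative; keep [0.375, 1.25]
x = 0.8125 gives p = -2.0105, negative; keep [0.8125, 1.25]
x = 1.03125 gives p = 0.3819, positive; keep [0.8125, 1.03125]
x = 0.921875 gives p = -0.8953, negative; keep [0.921875, 1.03125]
x = 0.9765625 gives p = -0.2774, negative; keep [0.9765625, 1.03125]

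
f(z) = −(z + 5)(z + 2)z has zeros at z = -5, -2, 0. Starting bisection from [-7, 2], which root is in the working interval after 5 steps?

midpoint -2.5: f = -3.125 < 0 → [-7, -2.5]
midpoint -4.75: f = -3.265625 < 0 → [-7, -4.75]
midpoint -5.875: f = 19.919922 > 0 → [-5.875, -4.75]
midpoint -5.3125: f = 5.4993 > 0 → [-5.3125, -4.75]
midpoint -5.03125: f = 0.4766 > 0 → [-5.03125, -4.75]

-5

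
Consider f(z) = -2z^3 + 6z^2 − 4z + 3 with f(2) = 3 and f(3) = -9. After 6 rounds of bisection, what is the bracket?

z = 2.5 gives f = -0.75, negative; keep [2, 2.5]
z = 2.25 gives f = 1.59375, positive; keep [2.25, 2.5]
z = 2.375 gives f = 0.550781, positive; keep [2.375, 2.5]
z = 2.4375 gives f = -0.0659, negative; keep [2.375, 2.4375]
z = 2.40625 gives f = 0.2507, positive; keep [2.40625, 2.4375]
z = 2.421875 gives f = 0.0945, positive; keep [2.421875, 2.4375]

[2.421875, 2.4375]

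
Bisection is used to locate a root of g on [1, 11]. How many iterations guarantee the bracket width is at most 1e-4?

Width after n steps is 10/2^n. Need 2^n ≥ 10/1e-4 = 100000.
2^16 = 65536 < 100000 ≤ 2^17 = 131072, so n = 17.

17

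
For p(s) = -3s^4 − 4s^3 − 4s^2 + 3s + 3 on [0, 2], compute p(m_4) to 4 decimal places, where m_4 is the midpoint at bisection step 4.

-1.8757

s = 1 gives p = -5, negative; keep [0, 1]
s = 0.5 gives p = 2.8125, positive; keep [0.5, 1]
s = 0.75 gives p = 0.363281, positive; keep [0.75, 1]
s = 0.875 gives p = -1.8757, negative; keep [0.75, 0.875]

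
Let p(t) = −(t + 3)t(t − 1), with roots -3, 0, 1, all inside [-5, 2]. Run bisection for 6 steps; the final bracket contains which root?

m = -1.5, p(m) = -5.625 (−); new bracket [-5, -1.5]
m = -3.25, p(m) = 3.453125 (+); new bracket [-3.25, -1.5]
m = -2.375, p(m) = -5.009766 (−); new bracket [-3.25, -2.375]
m = -2.8125, p(m) = -2.0105 (−); new bracket [-3.25, -2.8125]
m = -3.03125, p(m) = 0.3819 (+); new bracket [-3.03125, -2.8125]
m = -2.921875, p(m) = -0.8953 (−); new bracket [-3.03125, -2.921875]

-3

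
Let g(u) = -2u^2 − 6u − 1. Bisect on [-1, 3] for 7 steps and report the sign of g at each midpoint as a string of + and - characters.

--++-+-

u = 1 gives g = -9, negative; keep [-1, 1]
u = 0 gives g = -1, negative; keep [-1, 0]
u = -0.5 gives g = 1.5, positive; keep [-0.5, 0]
u = -0.25 gives g = 0.375, positive; keep [-0.25, 0]
u = -0.125 gives g = -0.2812, negative; keep [-0.25, -0.125]
u = -0.1875 gives g = 0.0547, positive; keep [-0.1875, -0.125]
u = -0.15625 gives g = -0.1113, negative; keep [-0.1875, -0.15625]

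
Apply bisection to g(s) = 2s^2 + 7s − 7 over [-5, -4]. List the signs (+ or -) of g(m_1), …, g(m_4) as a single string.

midpoint -4.5: g = 2 > 0 → [-4.5, -4]
midpoint -4.25: g = -0.625 < 0 → [-4.5, -4.25]
midpoint -4.375: g = 0.65625 > 0 → [-4.375, -4.25]
midpoint -4.3125: g = 0.0078 > 0 → [-4.3125, -4.25]

+-++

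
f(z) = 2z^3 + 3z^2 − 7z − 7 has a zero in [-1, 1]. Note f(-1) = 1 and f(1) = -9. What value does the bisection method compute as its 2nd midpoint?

-0.5

z = 0 gives f = -7, negative; keep [-1, 0]
z = -0.5 gives f = -3, negative; keep [-1, -0.5]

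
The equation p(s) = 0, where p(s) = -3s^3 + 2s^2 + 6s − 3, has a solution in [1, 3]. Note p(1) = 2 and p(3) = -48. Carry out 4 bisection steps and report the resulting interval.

[1.5, 1.625]

s = 2 gives p = -7, negative; keep [1, 2]
s = 1.5 gives p = 0.375, positive; keep [1.5, 2]
s = 1.75 gives p = -2.453125, negative; keep [1.5, 1.75]
s = 1.625 gives p = -0.8418, negative; keep [1.5, 1.625]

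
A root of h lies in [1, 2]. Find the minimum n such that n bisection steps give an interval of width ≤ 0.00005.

Width after n steps is 1/2^n. Need 2^n ≥ 1/0.00005 = 20000.
2^14 = 16384 < 20000 ≤ 2^15 = 32768, so n = 15.

15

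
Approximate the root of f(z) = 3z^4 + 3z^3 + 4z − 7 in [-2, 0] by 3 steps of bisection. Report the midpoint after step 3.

-1.75

m = -1, f(m) = -11 (−); new bracket [-2, -1]
m = -1.5, f(m) = -7.9375 (−); new bracket [-2, -1.5]
m = -1.75, f(m) = -1.941406 (−); new bracket [-2, -1.75]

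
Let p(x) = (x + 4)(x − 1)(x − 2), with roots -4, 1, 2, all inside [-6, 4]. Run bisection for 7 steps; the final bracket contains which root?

-4

x = -1 gives p = 18, positive; keep [-6, -1]
x = -3.5 gives p = 12.375, positive; keep [-6, -3.5]
x = -4.75 gives p = -29.109375, negative; keep [-4.75, -3.5]
x = -4.125 gives p = -3.9238, negative; keep [-4.125, -3.5]
x = -3.8125 gives p = 5.2449, positive; keep [-4.125, -3.8125]
x = -3.96875 gives p = 0.9268, positive; keep [-4.125, -3.96875]
x = -4.046875 gives p = -1.4305, negative; keep [-4.046875, -3.96875]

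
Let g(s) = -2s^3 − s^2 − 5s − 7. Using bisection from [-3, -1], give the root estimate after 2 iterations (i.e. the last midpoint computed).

g(-2) = 15 > 0, so the root lies in [-2, -1]
g(-1.5) = 5 > 0, so the root lies in [-1.5, -1]

-1.5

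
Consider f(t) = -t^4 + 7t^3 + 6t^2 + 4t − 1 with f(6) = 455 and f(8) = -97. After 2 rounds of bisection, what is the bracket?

[7.5, 8]

midpoint 7: f = 321 > 0 → [7, 8]
midpoint 7.5: f = 155.5625 > 0 → [7.5, 8]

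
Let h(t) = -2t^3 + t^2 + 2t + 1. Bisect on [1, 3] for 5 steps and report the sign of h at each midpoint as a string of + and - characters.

h(2) = -7 < 0, so the root lies in [1, 2]
h(1.5) = -0.5 < 0, so the root lies in [1, 1.5]
h(1.25) = 1.15625 > 0, so the root lies in [1.25, 1.5]
h(1.375) = 0.4414 > 0, so the root lies in [1.375, 1.5]
h(1.4375) = 0.0005 > 0, so the root lies in [1.4375, 1.5]

--+++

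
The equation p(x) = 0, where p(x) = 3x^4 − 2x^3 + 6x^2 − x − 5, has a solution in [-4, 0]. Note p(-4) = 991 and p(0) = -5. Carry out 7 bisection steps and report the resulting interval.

midpoint -2: p = 85 > 0 → [-2, 0]
midpoint -1: p = 7 > 0 → [-1, 0]
midpoint -0.5: p = -2.5625 < 0 → [-1, -0.5]
midpoint -0.75: p = 0.918 > 0 → [-0.75, -0.5]
midpoint -0.625: p = -1.0852 < 0 → [-0.75, -0.625]
midpoint -0.6875: p = -0.1564 < 0 → [-0.75, -0.6875]
midpoint -0.71875: p = 0.3616 > 0 → [-0.71875, -0.6875]

[-0.71875, -0.6875]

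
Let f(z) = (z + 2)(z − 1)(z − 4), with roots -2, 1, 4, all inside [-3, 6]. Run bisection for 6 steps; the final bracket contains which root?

4

midpoint 1.5: f = -4.375 < 0 → [1.5, 6]
midpoint 3.75: f = -3.953125 < 0 → [3.75, 6]
midpoint 4.875: f = 23.310547 > 0 → [3.75, 4.875]
midpoint 4.3125: f = 6.5344 > 0 → [3.75, 4.3125]
midpoint 4.03125: f = 0.5713 > 0 → [3.75, 4.03125]
midpoint 3.890625: f = -1.8624 < 0 → [3.890625, 4.03125]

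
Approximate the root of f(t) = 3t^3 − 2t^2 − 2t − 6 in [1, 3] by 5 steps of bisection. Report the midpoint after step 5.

1.6875

midpoint 2: f = 6 > 0 → [1, 2]
midpoint 1.5: f = -3.375 < 0 → [1.5, 2]
midpoint 1.75: f = 0.453125 > 0 → [1.5, 1.75]
midpoint 1.625: f = -1.6582 < 0 → [1.625, 1.75]
midpoint 1.6875: f = -0.6541 < 0 → [1.6875, 1.75]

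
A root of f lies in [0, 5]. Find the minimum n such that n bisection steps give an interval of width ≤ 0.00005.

Width after n steps is 5/2^n. Need 2^n ≥ 5/0.00005 = 100000.
2^16 = 65536 < 100000 ≤ 2^17 = 131072, so n = 17.

17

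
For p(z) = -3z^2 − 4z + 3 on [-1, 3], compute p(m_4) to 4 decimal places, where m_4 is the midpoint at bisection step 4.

-1.6875

p(1) = -4 < 0, so the root lies in [-1, 1]
p(0) = 3 > 0, so the root lies in [0, 1]
p(0.5) = 0.25 > 0, so the root lies in [0.5, 1]
p(0.75) = -1.6875 < 0, so the root lies in [0.5, 0.75]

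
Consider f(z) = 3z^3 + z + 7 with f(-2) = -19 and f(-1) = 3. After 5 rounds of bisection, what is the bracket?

[-1.25, -1.21875]

m = -1.5, f(m) = -4.625 (−); new bracket [-1.5, -1]
m = -1.25, f(m) = -0.109375 (−); new bracket [-1.25, -1]
m = -1.125, f(m) = 1.603516 (+); new bracket [-1.25, -1.125]
m = -1.1875, f(m) = 0.7888 (+); new bracket [-1.25, -1.1875]
m = -1.21875, f(m) = 0.3504 (+); new bracket [-1.25, -1.21875]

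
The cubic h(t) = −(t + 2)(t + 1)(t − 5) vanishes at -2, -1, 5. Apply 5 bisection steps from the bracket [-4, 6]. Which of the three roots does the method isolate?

5

h(1) = 24 > 0, so the root lies in [1, 6]
h(3.5) = 37.125 > 0, so the root lies in [3.5, 6]
h(4.75) = 9.703125 > 0, so the root lies in [4.75, 6]
h(5.375) = -17.6309 < 0, so the root lies in [4.75, 5.375]
h(5.0625) = -2.676 < 0, so the root lies in [4.75, 5.0625]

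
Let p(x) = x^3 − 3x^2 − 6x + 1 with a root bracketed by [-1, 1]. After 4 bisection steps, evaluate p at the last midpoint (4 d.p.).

0.2051

p(0) = 1 > 0, so the root lies in [0, 1]
p(0.5) = -2.625 < 0, so the root lies in [0, 0.5]
p(0.25) = -0.671875 < 0, so the root lies in [0, 0.25]
p(0.125) = 0.2051 > 0, so the root lies in [0.125, 0.25]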